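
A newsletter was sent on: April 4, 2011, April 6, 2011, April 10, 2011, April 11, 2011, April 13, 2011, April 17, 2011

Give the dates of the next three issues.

Gaps: 2, 4, 1, 2, 4 days — not constant, but cyclic with period 3.
The events fall on every Monday, Wednesday and Sunday.
The following Monday is April 18, 2011.
Next Wednesday: April 20, 2011.
Next Sunday: April 24, 2011.

April 18, 2011; April 20, 2011; April 24, 2011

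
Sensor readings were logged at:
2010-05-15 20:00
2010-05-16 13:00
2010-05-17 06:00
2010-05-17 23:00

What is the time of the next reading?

2010-05-18 16:00

Gaps: 17, 17, 17 hours — each event is 17 hours after the previous one.
2010-05-17 23:00 + 17 h = 2010-05-18 16:00.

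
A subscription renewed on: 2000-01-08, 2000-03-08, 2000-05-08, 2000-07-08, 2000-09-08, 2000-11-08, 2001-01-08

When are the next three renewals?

2001-03-08, 2001-05-08, 2001-07-08

The day-of-month is always 8 (60, 61, 61, 62, 61, 61 days between events).
So this recurs on the 8th of every 2 months.
March 2001: 2001-03-08.
Next: May 2001 → 2001-05-08.
July 2001: 2001-07-08.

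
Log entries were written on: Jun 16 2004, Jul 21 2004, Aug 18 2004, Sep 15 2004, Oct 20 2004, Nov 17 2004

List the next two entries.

Dec 15 2004, Jan 19 2005

Gaps: 35, 28, 28, 35, 28 days — a mix of 28 and 35. Every date is a Wednesday.
Each is the 3rd Wednesday of its month.
3rd Wednesday of December 2004: Dec 15 2004.
January 2005 — 3rd Wednesday is Jan 19 2005.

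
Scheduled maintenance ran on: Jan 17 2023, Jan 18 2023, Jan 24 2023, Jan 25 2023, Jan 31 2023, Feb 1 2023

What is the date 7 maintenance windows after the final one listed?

Feb 28 2023

The gap pattern 1, 6, 1, 6, 1 repeats every 2 events.
These are the Tuesdays and Wednesdays of each week.
The following Tuesday is Feb 7 2023.
Next Wednesday: Feb 8 2023.
Next Tuesday: Feb 14 2023.
Next Wednesday: Feb 15 2023.
Next Tuesday: Feb 21 2023.
The following Wednesday is Feb 22 2023.
Next Tuesday: Feb 28 2023.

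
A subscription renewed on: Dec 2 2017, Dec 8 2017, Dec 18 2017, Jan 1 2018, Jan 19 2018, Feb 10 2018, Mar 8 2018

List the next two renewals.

Apr 7 2018, May 11 2018

The spacing grows by 4 each time: 6, 10, 14, 18, 22, 26 days.
Next gap: 30 days. Mar 8 2018 + 30 days = Apr 7 2018.
Next gap: 34 days. Apr 7 2018 + 34 days = May 11 2018.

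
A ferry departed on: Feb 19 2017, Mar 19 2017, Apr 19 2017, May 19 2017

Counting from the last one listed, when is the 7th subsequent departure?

The day-of-month is always 19 (28, 31, 30 days between events).
So this recurs on the 19th of each month.
June 2017: Jun 19 2017.
Next: July 2017 → Jul 19 2017.
August 2017: Aug 19 2017.
Next: September 2017 → Sep 19 2017.
October 2017: Oct 19 2017.
November 2017: Nov 19 2017.
December 2017: Dec 19 2017.

Dec 19 2017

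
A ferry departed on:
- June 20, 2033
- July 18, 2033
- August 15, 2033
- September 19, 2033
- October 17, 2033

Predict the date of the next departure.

All dates are Mondays, 28, 28, 35, 28 days apart.
Specifically, the 3rd Monday of each month.
3rd Monday of November 2033: November 21, 2033.

November 21, 2033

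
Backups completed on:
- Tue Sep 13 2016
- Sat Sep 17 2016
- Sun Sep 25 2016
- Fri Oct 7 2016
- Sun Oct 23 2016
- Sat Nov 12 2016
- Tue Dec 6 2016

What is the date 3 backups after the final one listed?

Sun Mar 12 2017

The spacing grows by 4 each time: 4, 8, 12, 16, 20, 24 days.
Next gap: 28 days. Tue Dec 6 2016 + 28 days = Tue Jan 3 2017.
Next gap: 32 days. Tue Jan 3 2017 + 32 days = Sat Feb 4 2017.
Next gap: 36 days. Sat Feb 4 2017 + 36 days = Sun Mar 12 2017.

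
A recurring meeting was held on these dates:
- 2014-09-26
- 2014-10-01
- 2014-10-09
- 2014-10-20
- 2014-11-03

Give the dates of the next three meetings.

Intervals are 5, 8, 11, 14 days — an arithmetic progression with common difference 3.
Next gap: 17 days. 2014-11-03 + 17 days = 2014-11-20.
Next gap: 20 days. 2014-11-20 + 20 days = 2014-12-10.
Next gap: 23 days. 2014-12-10 + 23 days = 2015-01-02.

2014-11-20, 2014-12-10, 2015-01-02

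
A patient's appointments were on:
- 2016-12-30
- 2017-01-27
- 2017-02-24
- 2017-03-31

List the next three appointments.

2017-04-28, 2017-05-26, 2017-06-30

These are Fridays with 28, 28, 35-day gaps.
Each is the final Friday of its month — 2016-12-30 is past the 28th, so '4th Friday' doesn't fit.
Last Friday of April 2017: 2017-04-28.
May 2017 ends with Friday 2017-05-26.
June 2017 ends with Friday 2017-06-30.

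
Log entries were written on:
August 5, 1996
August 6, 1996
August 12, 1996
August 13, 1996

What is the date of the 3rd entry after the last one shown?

Every event lands on a Monday or Tuesday (gaps cycle 1, 6, 1).
So the schedule is: every Monday and Tuesday.
The following Monday is August 19, 1996.
Next Tuesday: August 20, 1996.
The following Monday is August 26, 1996.

August 26, 1996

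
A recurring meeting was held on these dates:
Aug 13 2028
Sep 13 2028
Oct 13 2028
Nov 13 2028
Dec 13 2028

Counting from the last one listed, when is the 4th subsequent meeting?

Apr 13 2029

Each date is the 13th; the gaps (31, 30, 31, 30) track the month lengths.
The rule is the 13th of each month.
Next: January 2029 → Jan 13 2029.
Next: February 2029 → Feb 13 2029.
March 2029: Mar 13 2029.
April 2029: Apr 13 2029.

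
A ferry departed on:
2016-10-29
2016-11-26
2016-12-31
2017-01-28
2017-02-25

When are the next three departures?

2017-03-25, 2017-04-29, 2017-05-27

Every date is a Saturday; gaps 28, 35, 28, 28 days.
Each is the last Saturday of its month (at least one falls on the 29th or later, ruling out '4th Saturday').
March 2017 ends with Saturday 2017-03-25.
Last Saturday of April 2017: 2017-04-29.
Last Saturday of May 2017: 2017-05-27.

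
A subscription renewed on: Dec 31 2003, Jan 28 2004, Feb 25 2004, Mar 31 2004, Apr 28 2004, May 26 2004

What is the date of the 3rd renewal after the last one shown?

Aug 25 2004

These are Wednesdays with 28, 28, 35, 28, 28-day gaps.
Each is the final Wednesday of its month — Dec 31 2003 is past the 28th, so '4th Wednesday' doesn't fit.
Last Wednesday of June 2004: Jun 30 2004.
Last Wednesday of July 2004: Jul 28 2004.
August 2004 ends with Wednesday Aug 25 2004.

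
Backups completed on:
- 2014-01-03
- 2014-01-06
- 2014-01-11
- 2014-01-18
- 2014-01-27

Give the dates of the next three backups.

2014-02-07, 2014-02-20, 2014-03-07

The spacing grows by 2 each time: 3, 5, 7, 9 days.
Next gap: 11 days. 2014-01-27 + 11 days = 2014-02-07.
Next gap: 13 days. 2014-02-07 + 13 days = 2014-02-20.
Next gap: 15 days. 2014-02-20 + 15 days = 2014-03-07.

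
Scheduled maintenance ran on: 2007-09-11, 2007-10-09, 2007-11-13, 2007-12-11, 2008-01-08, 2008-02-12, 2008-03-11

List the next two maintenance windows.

All dates are Tuesdays, 28, 35, 28, 28, 35, 28 days apart.
Specifically, the 2nd Tuesday of each month.
April 2008 — 2nd Tuesday is 2008-04-08.
2nd Tuesday of May 2008: 2008-05-13.

2008-04-08, 2008-05-13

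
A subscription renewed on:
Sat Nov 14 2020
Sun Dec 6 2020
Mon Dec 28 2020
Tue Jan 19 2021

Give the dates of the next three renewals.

The spacing is 22, 22, 22 days — always 22 days.
Tue Jan 19 2021 + 22 days = Wed Feb 10 2021.
Wed Feb 10 2021 + 22 days = Thu Mar 4 2021.
Thu Mar 4 2021 + 22 days = Fri Mar 26 2021.

Wed Feb 10 2021, Thu Mar 4 2021, Fri Mar 26 2021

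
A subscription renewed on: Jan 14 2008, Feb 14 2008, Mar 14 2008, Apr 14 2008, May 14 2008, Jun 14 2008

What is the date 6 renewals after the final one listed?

Dec 14 2008

The day-of-month is always 14 (31, 29, 31, 30, 31 days between events).
So this recurs on the 14th of each month.
Next: July 2008 → Jul 14 2008.
Next: August 2008 → Aug 14 2008.
Next: September 2008 → Sep 14 2008.
Next: October 2008 → Oct 14 2008.
November 2008: Nov 14 2008.
December 2008: Dec 14 2008.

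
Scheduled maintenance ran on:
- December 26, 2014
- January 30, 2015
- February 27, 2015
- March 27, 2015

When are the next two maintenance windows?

April 24, 2015; May 29, 2015

All Fridays; the gaps (35, 28, 28) vary with month length.
This is the last Friday of each month.
April 2015 ends with Friday April 24, 2015.
May 2015 ends with Friday May 29, 2015.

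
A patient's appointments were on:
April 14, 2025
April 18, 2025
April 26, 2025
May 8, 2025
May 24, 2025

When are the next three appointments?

Intervals are 4, 8, 12, 16 days — an arithmetic progression with common difference 4.
Next gap: 20 days. May 24, 2025 + 20 days = June 13, 2025.
Next gap: 24 days. June 13, 2025 + 24 days = July 7, 2025.
Next gap: 28 days. July 7, 2025 + 28 days = August 4, 2025.

June 13, 2025; July 7, 2025; August 4, 2025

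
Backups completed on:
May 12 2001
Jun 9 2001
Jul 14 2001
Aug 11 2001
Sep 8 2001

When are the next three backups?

Oct 13 2001, Nov 10 2001, Dec 8 2001

Gaps: 28, 35, 28, 28 days — a mix of 28 and 35. Every date is a Saturday.
Each is the 2nd Saturday of its month.
October 2001 — 2nd Saturday is Oct 13 2001.
2nd Saturday of November 2001: Nov 10 2001.
2nd Saturday of December 2001: Dec 8 2001.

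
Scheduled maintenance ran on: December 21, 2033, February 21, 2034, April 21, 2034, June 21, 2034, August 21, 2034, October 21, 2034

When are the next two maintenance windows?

December 21, 2034; February 21, 2035

The day-of-month is always 21 (62, 59, 61, 61, 61 days between events).
So this recurs on the 21st of every 2 months.
December 2034: December 21, 2034.
February 2035: February 21, 2035.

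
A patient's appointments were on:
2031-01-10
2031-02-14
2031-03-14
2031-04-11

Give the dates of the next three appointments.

Gaps: 35, 28, 28 days — a mix of 28 and 35. Every date is a Friday.
Each is the 2nd Friday of its month.
May 2031 — 2nd Friday is 2031-05-09.
2nd Friday of June 2031: 2031-06-13.
July 2031 — 2nd Friday is 2031-07-11.

2031-05-09, 2031-06-13, 2031-07-11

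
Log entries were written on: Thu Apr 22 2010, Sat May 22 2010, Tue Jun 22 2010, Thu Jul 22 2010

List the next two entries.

Sun Aug 22 2010, Wed Sep 22 2010

The day-of-month is always 22 (30, 31, 30 days between events).
So this recurs on the 22nd of each month.
Next: August 2010 → Sun Aug 22 2010.
Next: September 2010 → Wed Sep 22 2010.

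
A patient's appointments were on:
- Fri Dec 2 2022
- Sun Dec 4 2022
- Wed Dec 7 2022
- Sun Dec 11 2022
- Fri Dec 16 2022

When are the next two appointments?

Intervals are 2, 3, 4, 5 days — an arithmetic progression with common difference 1.
Next gap: 6 days. Fri Dec 16 2022 + 6 days = Thu Dec 22 2022.
Next gap: 7 days. Thu Dec 22 2022 + 7 days = Thu Dec 29 2022.

Thu Dec 22 2022, Thu Dec 29 2022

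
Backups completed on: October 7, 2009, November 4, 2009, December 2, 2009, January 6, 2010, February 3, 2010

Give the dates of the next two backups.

March 3, 2010; April 7, 2010

All dates are Wednesdays, 28, 28, 35, 28 days apart.
Specifically, the 1st Wednesday of each month.
March 2010 — 1st Wednesday is March 3, 2010.
April 2010 — 1st Wednesday is April 7, 2010.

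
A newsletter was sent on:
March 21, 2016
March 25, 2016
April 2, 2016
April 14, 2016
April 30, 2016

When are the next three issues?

The spacing grows by 4 each time: 4, 8, 12, 16 days.
Next gap: 20 days. April 30, 2016 + 20 days = May 20, 2016.
Next gap: 24 days. May 20, 2016 + 24 days = June 13, 2016.
Next gap: 28 days. June 13, 2016 + 28 days = July 11, 2016.

May 20, 2016; June 13, 2016; July 11, 2016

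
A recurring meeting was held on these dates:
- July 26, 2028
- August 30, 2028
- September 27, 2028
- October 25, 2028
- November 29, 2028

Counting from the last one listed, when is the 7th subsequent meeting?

These are Wednesdays with 35, 28, 28, 35-day gaps.
Each is the final Wednesday of its month — August 30, 2028 is past the 28th, so '4th Wednesday' doesn't fit.
Last Wednesday of December 2028: December 27, 2028.
Last Wednesday of January 2029: January 31, 2029.
February 2029 ends with Wednesday February 28, 2029.
Last Wednesday of March 2029: March 28, 2029.
Last Wednesday of April 2029: April 25, 2029.
Last Wednesday of May 2029: May 30, 2029.
Last Wednesday of June 2029: June 27, 2029.

June 27, 2029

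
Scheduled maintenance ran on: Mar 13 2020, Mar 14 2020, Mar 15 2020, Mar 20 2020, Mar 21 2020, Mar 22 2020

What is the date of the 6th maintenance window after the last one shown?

Every event lands on a Friday or Saturday or Sunday (gaps cycle 1, 1, 5, 1, 1).
So the schedule is: every Friday, Saturday and Sunday.
The following Friday is Mar 27 2020.
Next Saturday: Mar 28 2020.
Next Sunday: Mar 29 2020.
Next Friday: Apr 3 2020.
The following Saturday is Apr 4 2020.
Next Sunday: Apr 5 2020.

Apr 5 2020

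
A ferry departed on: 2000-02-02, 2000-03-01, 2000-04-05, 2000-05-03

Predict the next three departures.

2000-06-07, 2000-07-05, 2000-08-02

All dates are Wednesdays, 28, 35, 28 days apart.
Specifically, the 1st Wednesday of each month.
June 2000 — 1st Wednesday is 2000-06-07.
1st Wednesday of July 2000: 2000-07-05.
August 2000 — 1st Wednesday is 2000-08-02.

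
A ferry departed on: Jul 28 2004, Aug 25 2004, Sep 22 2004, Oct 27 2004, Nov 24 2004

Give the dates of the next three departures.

Dec 22 2004, Jan 26 2005, Feb 23 2005

All dates are Wednesdays, 28, 28, 35, 28 days apart.
Specifically, the 4th Wednesday of each month.
December 2004 — 4th Wednesday is Dec 22 2004.
4th Wednesday of January 2005: Jan 26 2005.
4th Wednesday of February 2005: Feb 23 2005.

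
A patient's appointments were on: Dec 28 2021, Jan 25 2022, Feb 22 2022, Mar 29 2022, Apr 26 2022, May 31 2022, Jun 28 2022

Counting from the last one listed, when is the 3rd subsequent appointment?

Every date is a Tuesday; gaps 28, 28, 35, 28, 35, 28 days.
Each is the last Tuesday of its month (at least one falls on the 29th or later, ruling out '4th Tuesday').
Last Tuesday of July 2022: Jul 26 2022.
August 2022 ends with Tuesday Aug 30 2022.
Last Tuesday of September 2022: Sep 27 2022.

Sep 27 2022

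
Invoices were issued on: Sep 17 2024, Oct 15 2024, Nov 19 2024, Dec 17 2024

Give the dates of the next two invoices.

Jan 21 2025, Feb 18 2025

All dates are Tuesdays, 28, 35, 28 days apart.
Specifically, the 3rd Tuesday of each month.
3rd Tuesday of January 2025: Jan 21 2025.
February 2025 — 3rd Tuesday is Feb 18 2025.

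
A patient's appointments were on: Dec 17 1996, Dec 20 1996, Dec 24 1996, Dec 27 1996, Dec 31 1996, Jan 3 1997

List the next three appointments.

The gap pattern 3, 4, 3, 4, 3 repeats every 2 events.
These are the Tuesdays and Fridays of each week.
The following Tuesday is Jan 7 1997.
The following Friday is Jan 10 1997.
The following Tuesday is Jan 14 1997.

Jan 7 1997, Jan 10 1997, Jan 14 1997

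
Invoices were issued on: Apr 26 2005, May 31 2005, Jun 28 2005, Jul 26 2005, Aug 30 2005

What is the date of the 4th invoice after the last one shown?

Every date is a Tuesday; gaps 35, 28, 28, 35 days.
Each is the last Tuesday of its month (at least one falls on the 29th or later, ruling out '4th Tuesday').
September 2005 ends with Tuesday Sep 27 2005.
October 2005 ends with Tuesday Oct 25 2005.
Last Tuesday of November 2005: Nov 29 2005.
Last Tuesday of December 2005: Dec 27 2005.

Dec 27 2005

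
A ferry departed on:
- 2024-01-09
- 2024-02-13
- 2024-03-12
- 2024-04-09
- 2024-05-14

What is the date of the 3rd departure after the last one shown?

2024-08-13

These are Tuesdays at 28- or 35-day spacing (35, 28, 28, 35).
The pattern: 2nd Tuesday of the month.
2nd Tuesday of June 2024: 2024-06-11.
July 2024 — 2nd Tuesday is 2024-07-09.
2nd Tuesday of August 2024: 2024-08-13.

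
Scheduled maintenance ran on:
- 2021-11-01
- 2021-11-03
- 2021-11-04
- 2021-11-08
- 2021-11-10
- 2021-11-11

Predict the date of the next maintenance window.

Every event lands on a Monday or Wednesday or Thursday (gaps cycle 2, 1, 4, 2, 1).
So the schedule is: every Monday, Wednesday and Thursday.
Next Monday: 2021-11-15.

2021-11-15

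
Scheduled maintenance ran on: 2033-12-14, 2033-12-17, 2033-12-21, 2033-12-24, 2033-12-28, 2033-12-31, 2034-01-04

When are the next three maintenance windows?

The gap pattern 3, 4, 3, 4, 3, 4 repeats every 2 events.
These are the Wednesdays and Saturdays of each week.
Next Saturday: 2034-01-07.
The following Wednesday is 2034-01-11.
Next Saturday: 2034-01-14.

2034-01-07, 2034-01-11, 2034-01-14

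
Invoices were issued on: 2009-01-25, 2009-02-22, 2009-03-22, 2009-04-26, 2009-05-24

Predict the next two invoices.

Gaps: 28, 28, 35, 28 days — a mix of 28 and 35. Every date is a Sunday.
Each is the 4th Sunday of its month.
4th Sunday of June 2009: 2009-06-28.
July 2009 — 4th Sunday is 2009-07-26.

2009-06-28, 2009-07-26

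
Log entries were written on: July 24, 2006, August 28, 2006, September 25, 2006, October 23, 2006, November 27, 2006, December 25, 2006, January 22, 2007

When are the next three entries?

February 26, 2007; March 26, 2007; April 23, 2007

These are Mondays at 28- or 35-day spacing (35, 28, 28, 35, 28, 28).
The pattern: 4th Monday of the month.
4th Monday of February 2007: February 26, 2007.
March 2007 — 4th Monday is March 26, 2007.
4th Monday of April 2007: April 23, 2007.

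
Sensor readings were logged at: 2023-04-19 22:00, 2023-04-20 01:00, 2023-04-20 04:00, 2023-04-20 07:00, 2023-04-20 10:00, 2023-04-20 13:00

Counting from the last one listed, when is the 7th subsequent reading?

2023-04-21 10:00

Spacing: 3, 3, 3, 3, 3 h — constant 3 h.
2023-04-20 13:00 + 3 h = 2023-04-20 16:00.
2023-04-20 16:00 + 3 h = 2023-04-20 19:00.
2023-04-20 19:00 + 3 h = 2023-04-20 22:00.
2023-04-20 22:00 + 3 h = 2023-04-21 01:00.
2023-04-21 01:00 + 3 h = 2023-04-21 04:00.
2023-04-21 04:00 + 3 h = 2023-04-21 07:00.
2023-04-21 07:00 + 3 h = 2023-04-21 10:00.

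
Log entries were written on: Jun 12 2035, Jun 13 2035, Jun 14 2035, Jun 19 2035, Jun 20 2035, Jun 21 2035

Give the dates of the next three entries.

The gap pattern 1, 1, 5, 1, 1 repeats every 3 events.
These are the Tuesdays, Wednesdays and Thursdays of each week.
Next Tuesday: Jun 26 2035.
Next Wednesday: Jun 27 2035.
Next Thursday: Jun 28 2035.

Jun 26 2035, Jun 27 2035, Jun 28 2035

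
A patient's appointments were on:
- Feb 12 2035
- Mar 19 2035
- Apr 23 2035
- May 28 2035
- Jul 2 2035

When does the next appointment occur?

Aug 6 2035

Every event comes 35 days after the last (35, 35, 35, 35).
Jul 2 2035 + 35 days = Aug 6 2035.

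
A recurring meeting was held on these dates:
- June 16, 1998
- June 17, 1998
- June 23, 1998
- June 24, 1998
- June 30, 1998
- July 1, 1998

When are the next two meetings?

The gap pattern 1, 6, 1, 6, 1 repeats every 2 events.
These are the Tuesdays and Wednesdays of each week.
Next Tuesday: July 7, 1998.
Next Wednesday: July 8, 1998.

July 7, 1998; July 8, 1998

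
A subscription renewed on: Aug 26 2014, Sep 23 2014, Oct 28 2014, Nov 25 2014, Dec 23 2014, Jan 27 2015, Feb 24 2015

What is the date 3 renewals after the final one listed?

May 26 2015

These are Tuesdays at 28- or 35-day spacing (28, 35, 28, 28, 35, 28).
The pattern: 4th Tuesday of the month.
4th Tuesday of March 2015: Mar 24 2015.
April 2015 — 4th Tuesday is Apr 28 2015.
4th Tuesday of May 2015: May 26 2015.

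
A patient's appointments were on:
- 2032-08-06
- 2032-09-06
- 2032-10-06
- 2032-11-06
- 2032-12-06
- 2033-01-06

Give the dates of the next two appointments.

2033-02-06, 2033-03-06

The day-of-month is always 6 (31, 30, 31, 30, 31 days between events).
So this recurs on the 6th of each month.
Next: February 2033 → 2033-02-06.
March 2033: 2033-03-06.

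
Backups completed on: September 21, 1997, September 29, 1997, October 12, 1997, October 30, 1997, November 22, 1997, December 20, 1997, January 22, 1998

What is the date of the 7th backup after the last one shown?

Intervals are 8, 13, 18, 23, 28, 33 days — an arithmetic progression with common difference 5.
Next gap: 38 days. January 22, 1998 + 38 days = March 1, 1998.
Next gap: 43 days. March 1, 1998 + 43 days = April 13, 1998.
Next gap: 48 days. April 13, 1998 + 48 days = May 31, 1998.
Next gap: 53 days. May 31, 1998 + 53 days = July 23, 1998.
Next gap: 58 days. July 23, 1998 + 58 days = September 19, 1998.
Next gap: 63 days. September 19, 1998 + 63 days = November 21, 1998.
Next gap: 68 days. November 21, 1998 + 68 days = January 28, 1999.

January 28, 1999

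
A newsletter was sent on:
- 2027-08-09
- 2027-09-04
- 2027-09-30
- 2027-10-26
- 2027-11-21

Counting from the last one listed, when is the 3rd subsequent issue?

2028-02-07

Gaps between consecutive events: 26, 26, 26, 26 days — a constant 26-day interval.
2027-11-21 + 26 days = 2027-12-17.
2027-12-17 + 26 days = 2028-01-12.
2028-01-12 + 26 days = 2028-02-07.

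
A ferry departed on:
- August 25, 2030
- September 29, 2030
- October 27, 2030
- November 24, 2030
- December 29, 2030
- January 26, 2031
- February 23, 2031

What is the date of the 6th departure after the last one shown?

Every date is a Sunday; gaps 35, 28, 28, 35, 28, 28 days.
Each is the last Sunday of its month (at least one falls on the 29th or later, ruling out '4th Sunday').
March 2031 ends with Sunday March 30, 2031.
April 2031 ends with Sunday April 27, 2031.
Last Sunday of May 2031: May 25, 2031.
June 2031 ends with Sunday June 29, 2031.
July 2031 ends with Sunday July 27, 2031.
August 2031 ends with Sunday August 31, 2031.

August 31, 2031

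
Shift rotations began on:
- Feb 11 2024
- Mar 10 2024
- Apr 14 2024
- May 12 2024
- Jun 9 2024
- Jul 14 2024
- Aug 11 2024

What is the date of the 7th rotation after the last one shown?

Gaps: 28, 35, 28, 28, 35, 28 days — a mix of 28 and 35. Every date is a Sunday.
Each is the 2nd Sunday of its month.
2nd Sunday of September 2024: Sep 8 2024.
2nd Sunday of October 2024: Oct 13 2024.
2nd Sunday of November 2024: Nov 10 2024.
2nd Sunday of December 2024: Dec 8 2024.
2nd Sunday of January 2025: Jan 12 2025.
February 2025 — 2nd Sunday is Feb 9 2025.
March 2025 — 2nd Sunday is Mar 9 2025.

Mar 9 2025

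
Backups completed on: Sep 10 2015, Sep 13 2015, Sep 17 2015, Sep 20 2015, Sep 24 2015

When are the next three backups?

Gaps: 3, 4, 3, 4 days — not constant, but cyclic with period 2.
The events fall on every Thursday and Sunday.
Next Sunday: Sep 27 2015.
Next Thursday: Oct 1 2015.
Next Sunday: Oct 4 2015.

Sep 27 2015, Oct 1 2015, Oct 4 2015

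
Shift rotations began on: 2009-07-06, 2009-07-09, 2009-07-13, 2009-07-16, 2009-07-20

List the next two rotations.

2009-07-23, 2009-07-27

The gap pattern 3, 4, 3, 4 repeats every 2 events.
These are the Mondays and Thursdays of each week.
Next Thursday: 2009-07-23.
Next Monday: 2009-07-27.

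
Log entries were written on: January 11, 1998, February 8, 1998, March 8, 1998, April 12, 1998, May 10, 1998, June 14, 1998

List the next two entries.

July 12, 1998; August 9, 1998

These are Sundays at 28- or 35-day spacing (28, 28, 35, 28, 35).
The pattern: 2nd Sunday of the month.
July 1998 — 2nd Sunday is July 12, 1998.
2nd Sunday of August 1998: August 9, 1998.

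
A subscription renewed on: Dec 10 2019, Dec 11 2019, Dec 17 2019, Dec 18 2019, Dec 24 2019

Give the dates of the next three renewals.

Every event lands on a Tuesday or Wednesday (gaps cycle 1, 6, 1, 6).
So the schedule is: every Tuesday and Wednesday.
Next Wednesday: Dec 25 2019.
Next Tuesday: Dec 31 2019.
Next Wednesday: Jan 1 2020.

Dec 25 2019, Dec 31 2019, Jan 1 2020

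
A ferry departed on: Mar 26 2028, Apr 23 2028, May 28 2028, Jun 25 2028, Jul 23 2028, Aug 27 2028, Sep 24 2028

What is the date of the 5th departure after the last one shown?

Gaps: 28, 35, 28, 28, 35, 28 days — a mix of 28 and 35. Every date is a Sunday.
Each is the 4th Sunday of its month.
4th Sunday of October 2028: Oct 22 2028.
4th Sunday of November 2028: Nov 26 2028.
4th Sunday of December 2028: Dec 24 2028.
4th Sunday of January 2029: Jan 28 2029.
February 2029 — 4th Sunday is Feb 25 2029.

Feb 25 2029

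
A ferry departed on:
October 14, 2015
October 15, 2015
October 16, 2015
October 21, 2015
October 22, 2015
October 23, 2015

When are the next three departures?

October 28, 2015; October 29, 2015; October 30, 2015

The gap pattern 1, 1, 5, 1, 1 repeats every 3 events.
These are the Wednesdays, Thursdays and Fridays of each week.
The following Wednesday is October 28, 2015.
Next Thursday: October 29, 2015.
The following Friday is October 30, 2015.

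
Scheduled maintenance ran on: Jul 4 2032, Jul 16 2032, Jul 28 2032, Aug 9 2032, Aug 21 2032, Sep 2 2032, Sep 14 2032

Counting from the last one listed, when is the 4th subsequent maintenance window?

Nov 1 2032

Gaps between consecutive events: 12, 12, 12, 12, 12, 12 days — a constant 12-day interval.
Sep 14 2032 + 12 days = Sep 26 2032.
Sep 26 2032 + 12 days = Oct 8 2032.
Oct 8 2032 + 12 days = Oct 20 2032.
Oct 20 2032 + 12 days = Nov 1 2032.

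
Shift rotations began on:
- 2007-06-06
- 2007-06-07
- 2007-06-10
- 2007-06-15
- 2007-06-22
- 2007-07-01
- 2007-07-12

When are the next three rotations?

2007-07-25, 2007-08-09, 2007-08-26

The spacing grows by 2 each time: 1, 3, 5, 7, 9, 11 days.
Next gap: 13 days. 2007-07-12 + 13 days = 2007-07-25.
Next gap: 15 days. 2007-07-25 + 15 days = 2007-08-09.
Next gap: 17 days. 2007-08-09 + 17 days = 2007-08-26.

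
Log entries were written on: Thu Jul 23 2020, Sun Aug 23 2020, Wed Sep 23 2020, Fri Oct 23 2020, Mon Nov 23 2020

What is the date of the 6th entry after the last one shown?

Sun May 23 2021

Each date is the 23rd; the gaps (31, 31, 30, 31) track the month lengths.
The rule is the 23rd of each month.
December 2020: Wed Dec 23 2020.
Next: January 2021 → Sat Jan 23 2021.
February 2021: Tue Feb 23 2021.
March 2021: Tue Mar 23 2021.
April 2021: Fri Apr 23 2021.
May 2021: Sun May 23 2021.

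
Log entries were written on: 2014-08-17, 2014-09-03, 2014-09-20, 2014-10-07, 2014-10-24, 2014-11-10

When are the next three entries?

2014-11-27, 2014-12-14, 2014-12-31

Every event comes 17 days after the last (17, 17, 17, 17, 17).
2014-11-10 + 17 days = 2014-11-27.
2014-11-27 + 17 days = 2014-12-14.
2014-12-14 + 17 days = 2014-12-31.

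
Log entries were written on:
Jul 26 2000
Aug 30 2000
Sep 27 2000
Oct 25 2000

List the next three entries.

Every date is a Wednesday; gaps 35, 28, 28 days.
Each is the last Wednesday of its month (at least one falls on the 29th or later, ruling out '4th Wednesday').
November 2000 ends with Wednesday Nov 29 2000.
December 2000 ends with Wednesday Dec 27 2000.
January 2001 ends with Wednesday Jan 31 2001.

Nov 29 2000, Dec 27 2000, Jan 31 2001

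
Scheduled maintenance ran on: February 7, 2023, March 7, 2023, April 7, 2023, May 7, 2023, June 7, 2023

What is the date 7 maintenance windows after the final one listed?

The day-of-month is always 7 (28, 31, 30, 31 days between events).
So this recurs on the 7th of each month.
July 2023: July 7, 2023.
August 2023: August 7, 2023.
Next: September 2023 → September 7, 2023.
Next: October 2023 → October 7, 2023.
November 2023: November 7, 2023.
Next: December 2023 → December 7, 2023.
January 2024: January 7, 2024.

January 7, 2024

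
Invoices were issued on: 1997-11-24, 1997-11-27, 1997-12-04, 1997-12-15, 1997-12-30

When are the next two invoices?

Gaps: 3, 7, 11, 15 days — each gap is 4 larger than the previous one.
Next gap: 19 days. 1997-12-30 + 19 days = 1998-01-18.
Next gap: 23 days. 1998-01-18 + 23 days = 1998-02-10.

1998-01-18, 1998-02-10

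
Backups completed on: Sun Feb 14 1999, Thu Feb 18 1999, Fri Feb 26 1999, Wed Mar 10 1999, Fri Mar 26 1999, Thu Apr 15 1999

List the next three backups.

Sun May 9 1999, Sun Jun 6 1999, Thu Jul 8 1999

Intervals are 4, 8, 12, 16, 20 days — an arithmetic progression with common difference 4.
Next gap: 24 days. Thu Apr 15 1999 + 24 days = Sun May 9 1999.
Next gap: 28 days. Sun May 9 1999 + 28 days = Sun Jun 6 1999.
Next gap: 32 days. Sun Jun 6 1999 + 32 days = Thu Jul 8 1999.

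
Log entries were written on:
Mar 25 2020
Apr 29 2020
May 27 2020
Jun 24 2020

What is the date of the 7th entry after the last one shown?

These are Wednesdays with 35, 28, 28-day gaps.
Each is the final Wednesday of its month — Apr 29 2020 is past the 28th, so '4th Wednesday' doesn't fit.
Last Wednesday of July 2020: Jul 29 2020.
Last Wednesday of August 2020: Aug 26 2020.
September 2020 ends with Wednesday Sep 30 2020.
October 2020 ends with Wednesday Oct 28 2020.
Last Wednesday of November 2020: Nov 25 2020.
December 2020 ends with Wednesday Dec 30 2020.
Last Wednesday of January 2021: Jan 27 2021.

Jan 27 2021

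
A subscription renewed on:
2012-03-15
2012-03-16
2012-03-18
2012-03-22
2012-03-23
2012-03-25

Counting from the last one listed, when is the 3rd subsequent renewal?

Gaps: 1, 2, 4, 1, 2 days — not constant, but cyclic with period 3.
The events fall on every Thursday, Friday and Sunday.
Next Thursday: 2012-03-29.
The following Friday is 2012-03-30.
The following Sunday is 2012-04-01.

2012-04-01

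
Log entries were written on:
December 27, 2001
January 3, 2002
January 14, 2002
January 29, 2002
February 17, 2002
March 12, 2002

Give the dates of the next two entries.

The spacing grows by 4 each time: 7, 11, 15, 19, 23 days.
Next gap: 27 days. March 12, 2002 + 27 days = April 8, 2002.
Next gap: 31 days. April 8, 2002 + 31 days = May 9, 2002.

April 8, 2002; May 9, 2002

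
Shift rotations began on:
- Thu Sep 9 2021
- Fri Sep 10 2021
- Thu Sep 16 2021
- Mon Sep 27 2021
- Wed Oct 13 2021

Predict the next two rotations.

Gaps: 1, 6, 11, 16 days — each gap is 5 larger than the previous one.
Next gap: 21 days. Wed Oct 13 2021 + 21 days = Wed Nov 3 2021.
Next gap: 26 days. Wed Nov 3 2021 + 26 days = Mon Nov 29 2021.

Wed Nov 3 2021, Mon Nov 29 2021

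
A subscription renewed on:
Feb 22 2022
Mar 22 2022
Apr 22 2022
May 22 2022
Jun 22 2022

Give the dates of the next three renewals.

The day-of-month is always 22 (28, 31, 30, 31 days between events).
So this recurs on the 22nd of each month.
July 2022: Jul 22 2022.
August 2022: Aug 22 2022.
September 2022: Sep 22 2022.

Jul 22 2022, Aug 22 2022, Sep 22 2022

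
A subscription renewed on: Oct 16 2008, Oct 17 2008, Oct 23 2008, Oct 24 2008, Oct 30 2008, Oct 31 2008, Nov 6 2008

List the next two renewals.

Nov 7 2008, Nov 13 2008

The gap pattern 1, 6, 1, 6, 1, 6 repeats every 2 events.
These are the Thursdays and Fridays of each week.
The following Friday is Nov 7 2008.
Next Thursday: Nov 13 2008.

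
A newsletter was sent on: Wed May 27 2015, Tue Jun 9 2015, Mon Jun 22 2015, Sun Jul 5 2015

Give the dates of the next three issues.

Gaps between consecutive events: 13, 13, 13 days — a constant 13-day interval.
Sun Jul 5 2015 + 13 days = Sat Jul 18 2015.
Sat Jul 18 2015 + 13 days = Fri Jul 31 2015.
Fri Jul 31 2015 + 13 days = Thu Aug 13 2015.

Sat Jul 18 2015, Fri Jul 31 2015, Thu Aug 13 2015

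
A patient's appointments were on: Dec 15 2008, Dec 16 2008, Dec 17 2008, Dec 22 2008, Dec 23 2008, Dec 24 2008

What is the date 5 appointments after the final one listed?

Jan 6 2009

Gaps: 1, 1, 5, 1, 1 days — not constant, but cyclic with period 3.
The events fall on every Monday, Tuesday and Wednesday.
The following Monday is Dec 29 2008.
The following Tuesday is Dec 30 2008.
Next Wednesday: Dec 31 2008.
The following Monday is Jan 5 2009.
The following Tuesday is Jan 6 2009.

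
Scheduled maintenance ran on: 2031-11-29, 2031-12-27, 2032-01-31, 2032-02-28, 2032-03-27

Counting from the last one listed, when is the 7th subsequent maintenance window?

2032-10-30

These are Saturdays with 28, 35, 28, 28-day gaps.
Each is the final Saturday of its month — 2031-11-29 is past the 28th, so '4th Saturday' doesn't fit.
Last Saturday of April 2032: 2032-04-24.
Last Saturday of May 2032: 2032-05-29.
Last Saturday of June 2032: 2032-06-26.
July 2032 ends with Saturday 2032-07-31.
Last Saturday of August 2032: 2032-08-28.
Last Saturday of September 2032: 2032-09-25.
October 2032 ends with Saturday 2032-10-30.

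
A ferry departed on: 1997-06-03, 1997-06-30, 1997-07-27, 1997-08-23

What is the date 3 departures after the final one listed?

Gaps between consecutive events: 27, 27, 27 days — a constant 27-day interval.
1997-08-23 + 27 days = 1997-09-19.
1997-09-19 + 27 days = 1997-10-16.
1997-10-16 + 27 days = 1997-11-12.

1997-11-12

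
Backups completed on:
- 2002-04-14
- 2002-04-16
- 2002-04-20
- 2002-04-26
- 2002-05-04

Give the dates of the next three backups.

Gaps: 2, 4, 6, 8 days — each gap is 2 larger than the previous one.
Next gap: 10 days. 2002-05-04 + 10 days = 2002-05-14.
Next gap: 12 days. 2002-05-14 + 12 days = 2002-05-26.
Next gap: 14 days. 2002-05-26 + 14 days = 2002-06-09.

2002-05-14, 2002-05-26, 2002-06-09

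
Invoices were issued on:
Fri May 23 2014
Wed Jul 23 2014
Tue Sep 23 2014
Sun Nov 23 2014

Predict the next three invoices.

Each date is the 23rd; the gaps (61, 62, 61) track the month lengths.
The rule is the 23rd of every 2 months.
January 2015: Fri Jan 23 2015.
Next: March 2015 → Mon Mar 23 2015.
May 2015: Sat May 23 2015.

Fri Jan 23 2015, Mon Mar 23 2015, Sat May 23 2015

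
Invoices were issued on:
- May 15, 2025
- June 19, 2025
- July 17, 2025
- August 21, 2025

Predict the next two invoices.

September 18, 2025; October 16, 2025

These are Thursdays at 28- or 35-day spacing (35, 28, 35).
The pattern: 3rd Thursday of the month.
3rd Thursday of September 2025: September 18, 2025.
3rd Thursday of October 2025: October 16, 2025.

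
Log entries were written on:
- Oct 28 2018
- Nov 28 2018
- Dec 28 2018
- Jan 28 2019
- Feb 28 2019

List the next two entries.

Mar 28 2019, Apr 28 2019

The day-of-month is always 28 (31, 30, 31, 31 days between events).
So this recurs on the 28th of each month.
Next: March 2019 → Mar 28 2019.
April 2019: Apr 28 2019.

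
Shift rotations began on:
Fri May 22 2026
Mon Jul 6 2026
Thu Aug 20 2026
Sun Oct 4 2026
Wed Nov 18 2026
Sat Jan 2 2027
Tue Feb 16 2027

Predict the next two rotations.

The spacing is 45, 45, 45, 45, 45, 45 days — always 45 days.
Tue Feb 16 2027 + 45 days = Fri Apr 2 2027.
Fri Apr 2 2027 + 45 days = Mon May 17 2027.

Fri Apr 2 2027, Mon May 17 2027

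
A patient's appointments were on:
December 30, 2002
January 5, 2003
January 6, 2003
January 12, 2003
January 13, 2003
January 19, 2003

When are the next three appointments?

January 20, 2003; January 26, 2003; January 27, 2003

Every event lands on a Monday or Sunday (gaps cycle 6, 1, 6, 1, 6).
So the schedule is: every Monday and Sunday.
Next Monday: January 20, 2003.
The following Sunday is January 26, 2003.
The following Monday is January 27, 2003.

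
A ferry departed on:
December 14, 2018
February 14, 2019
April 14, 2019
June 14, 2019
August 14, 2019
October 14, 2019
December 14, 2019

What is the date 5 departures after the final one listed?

Gaps: 62, 59, 61, 61, 61, 61 days — not constant. Every event is on the 14th of the month.
Pattern: the 14th of every 2 months.
Next: February 2020 → February 14, 2020.
April 2020: April 14, 2020.
Next: June 2020 → June 14, 2020.
Next: August 2020 → August 14, 2020.
Next: October 2020 → October 14, 2020.

October 14, 2020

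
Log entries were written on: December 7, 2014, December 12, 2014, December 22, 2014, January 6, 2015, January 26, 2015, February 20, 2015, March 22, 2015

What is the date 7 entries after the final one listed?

March 6, 2016

Gaps: 5, 10, 15, 20, 25, 30 days — each gap is 5 larger than the previous one.
Next gap: 35 days. March 22, 2015 + 35 days = April 26, 2015.
Next gap: 40 days. April 26, 2015 + 40 days = June 5, 2015.
Next gap: 45 days. June 5, 2015 + 45 days = July 20, 2015.
Next gap: 50 days. July 20, 2015 + 50 days = September 8, 2015.
Next gap: 55 days. September 8, 2015 + 55 days = November 2, 2015.
Next gap: 60 days. November 2, 2015 + 60 days = January 1, 2016.
Next gap: 65 days. January 1, 2016 + 65 days = March 6, 2016.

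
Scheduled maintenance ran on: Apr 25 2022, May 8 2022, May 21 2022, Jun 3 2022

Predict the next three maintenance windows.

Gaps between consecutive events: 13, 13, 13 days — a constant 13-day interval.
Jun 3 2022 + 13 days = Jun 16 2022.
Jun 16 2022 + 13 days = Jun 29 2022.
Jun 29 2022 + 13 days = Jul 12 2022.

Jun 16 2022, Jun 29 2022, Jul 12 2022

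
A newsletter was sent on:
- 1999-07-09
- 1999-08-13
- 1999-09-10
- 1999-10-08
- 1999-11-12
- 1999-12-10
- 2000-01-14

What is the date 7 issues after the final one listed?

Gaps: 35, 28, 28, 35, 28, 35 days — a mix of 28 and 35. Every date is a Friday.
Each is the 2nd Friday of its month.
February 2000 — 2nd Friday is 2000-02-11.
2nd Friday of March 2000: 2000-03-10.
2nd Friday of April 2000: 2000-04-14.
2nd Friday of May 2000: 2000-05-12.
2nd Friday of June 2000: 2000-06-09.
July 2000 — 2nd Friday is 2000-07-14.
2nd Friday of August 2000: 2000-08-11.

2000-08-11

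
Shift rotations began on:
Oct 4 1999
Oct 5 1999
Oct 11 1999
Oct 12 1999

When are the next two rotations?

Oct 18 1999, Oct 19 1999

The gap pattern 1, 6, 1 repeats every 2 events.
These are the Mondays and Tuesdays of each week.
The following Monday is Oct 18 1999.
The following Tuesday is Oct 19 1999.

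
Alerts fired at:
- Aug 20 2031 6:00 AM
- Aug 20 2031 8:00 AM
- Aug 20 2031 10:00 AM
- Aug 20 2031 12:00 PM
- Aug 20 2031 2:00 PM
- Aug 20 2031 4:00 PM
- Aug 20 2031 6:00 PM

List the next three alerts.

The interval is a steady 2 hours (2, 2, 2, 2, 2, 2).
Aug 20 2031 6:00 PM + 2 h = Aug 20 2031 8:00 PM.
Aug 20 2031 8:00 PM + 2 h = Aug 20 2031 10:00 PM.
Aug 20 2031 10:00 PM + 2 h = Aug 21 2031 12:00 AM.

Aug 20 2031 8:00 PM, Aug 20 2031 10:00 PM, Aug 21 2031 12:00 AM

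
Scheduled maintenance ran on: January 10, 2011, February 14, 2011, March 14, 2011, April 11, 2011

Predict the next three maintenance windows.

These are Mondays at 28- or 35-day spacing (35, 28, 28).
The pattern: 2nd Monday of the month.
2nd Monday of May 2011: May 9, 2011.
2nd Monday of June 2011: June 13, 2011.
July 2011 — 2nd Monday is July 11, 2011.

May 9, 2011; June 13, 2011; July 11, 2011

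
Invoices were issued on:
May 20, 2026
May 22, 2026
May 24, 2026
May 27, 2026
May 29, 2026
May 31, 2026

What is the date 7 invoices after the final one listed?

June 17, 2026

Every event lands on a Wednesday or Friday or Sunday (gaps cycle 2, 2, 3, 2, 2).
So the schedule is: every Wednesday, Friday and Sunday.
Next Wednesday: June 3, 2026.
The following Friday is June 5, 2026.
The following Sunday is June 7, 2026.
The following Wednesday is June 10, 2026.
The following Friday is June 12, 2026.
Next Sunday: June 14, 2026.
The following Wednesday is June 17, 2026.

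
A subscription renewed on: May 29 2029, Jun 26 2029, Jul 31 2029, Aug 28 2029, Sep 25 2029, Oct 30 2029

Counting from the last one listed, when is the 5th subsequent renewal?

These are Tuesdays with 28, 35, 28, 28, 35-day gaps.
Each is the final Tuesday of its month — May 29 2029 is past the 28th, so '4th Tuesday' doesn't fit.
Last Tuesday of November 2029: Nov 27 2029.
December 2029 ends with Tuesday Dec 25 2029.
January 2030 ends with Tuesday Jan 29 2030.
Last Tuesday of February 2030: Feb 26 2030.
Last Tuesday of March 2030: Mar 26 2030.

Mar 26 2030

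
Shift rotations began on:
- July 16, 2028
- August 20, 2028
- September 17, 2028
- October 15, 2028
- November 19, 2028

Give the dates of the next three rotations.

December 17, 2028; January 21, 2029; February 18, 2029

All dates are Sundays, 35, 28, 28, 35 days apart.
Specifically, the 3rd Sunday of each month.
3rd Sunday of December 2028: December 17, 2028.
3rd Sunday of January 2029: January 21, 2029.
3rd Sunday of February 2029: February 18, 2029.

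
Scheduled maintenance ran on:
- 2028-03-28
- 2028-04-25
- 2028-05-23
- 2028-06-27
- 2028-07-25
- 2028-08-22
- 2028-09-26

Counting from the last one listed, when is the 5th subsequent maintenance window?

2029-02-27

These are Tuesdays at 28- or 35-day spacing (28, 28, 35, 28, 28, 35).
The pattern: 4th Tuesday of the month.
October 2028 — 4th Tuesday is 2028-10-24.
November 2028 — 4th Tuesday is 2028-11-28.
4th Tuesday of December 2028: 2028-12-26.
4th Tuesday of January 2029: 2029-01-23.
4th Tuesday of February 2029: 2029-02-27.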